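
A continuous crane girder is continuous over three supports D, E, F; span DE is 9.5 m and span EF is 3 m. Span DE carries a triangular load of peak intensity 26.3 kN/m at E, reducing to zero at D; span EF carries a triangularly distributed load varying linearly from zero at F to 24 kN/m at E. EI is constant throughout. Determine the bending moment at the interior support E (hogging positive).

M_E = 123.7 kN·m

Insert a hinge at E; M_E is the redundant, and each span becomes simply supported.
Discontinuity in slope at E on the released structure — sum the simple-span end rotations:
  span DE: triangular load, peak 26.3: w₀L³/(45EI) = 501.1/EI
  span EF: triangular load, peak 24: w₀L³/(45EI) = 14.4/EI
  relative rotation θ_0 = (501.1 + 14.4)/EI = 515.5/EI
A unit hogging moment at E produces rotation L₁/(3EI) + L₂/(3EI) = 4.167/EI.
Compatibility: M_E·(L₁+L₂)/(3EI) = θ_0, giving M_E = 123.7 kN·m (hogging).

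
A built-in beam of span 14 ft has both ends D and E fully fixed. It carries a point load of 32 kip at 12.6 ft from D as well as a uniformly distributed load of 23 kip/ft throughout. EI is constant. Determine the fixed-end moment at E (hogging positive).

Take the two fixed-end moments M_D, M_E as redundants; the released structure is the simple span DE.
On the primary (simply-supported) span, the end slopes from the loading are:
  at D: point load 32 at a = 12.6: Pab(L + b)/(6LEI) = 103.5/EI
  at E: point load 32 at a = 12.6: Pab(L + a)/(6LEI) = 178.8/EI
  at D: UDL 23: wL³/(24EI) = 2630/EI
  at E: UDL 23: wL³/(24EI) = 2630/EI
  θ_D0 = 2733/EI,  θ_E0 = 2808/EI
Flexibility coefficients: a unit moment at one end gives L/(3EI) there and L/(6EI) at the far end, so f₁₁ = f₂₂ = 4.667/EI and f₁₂ = f₂₁ = 2.333/EI.
Compatibility — zero rotation at each built-in end:
  4.667 M_D + 2.333 M_E = 2733
  2.333 M_D + 4.667 M_E = 2808
Solving the pair gives M_D = 379.7 kip·ft and M_E = 412 kip·ft (hogging).

M_E = 412 kip·ft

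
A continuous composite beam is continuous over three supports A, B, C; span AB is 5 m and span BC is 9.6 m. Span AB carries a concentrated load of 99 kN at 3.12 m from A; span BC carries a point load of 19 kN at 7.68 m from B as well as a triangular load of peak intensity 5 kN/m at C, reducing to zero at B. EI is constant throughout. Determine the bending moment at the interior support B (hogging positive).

M_B = 61.48 kN·m

Insert a hinge at B; M_B is the redundant, and each span becomes simply supported.
End slopes at the hinge B, treating each span as simply supported:
  span AB: point load 99 at a = 3.12: Pab(L + a)/(6LEI) = 157.2/EI
  span BC: point load 19 at a = 7.68: Pab(L + b)/(6LEI) = 56.03/EI
  span BC: triangular load, peak 5: 7w₀L³/(360EI) = 86.02/EI
  relative rotation θ_0 = (157.2 + 142)/EI = 299.2/EI
A unit hogging moment at B produces rotation L₁/(3EI) + L₂/(3EI) = 4.867/EI.
Compatibility: M_B·(L₁+L₂)/(3EI) = θ_0, giving M_B = 61.48 kN·m (hogging).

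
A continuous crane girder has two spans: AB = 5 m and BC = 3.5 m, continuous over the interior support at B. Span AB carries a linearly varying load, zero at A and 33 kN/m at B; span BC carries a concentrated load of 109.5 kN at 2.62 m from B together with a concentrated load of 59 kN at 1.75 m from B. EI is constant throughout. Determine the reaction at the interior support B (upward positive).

R_B = 144.5 kN

Release continuity at B by inserting a hinge; the redundant is the internal moment M_B. The primary structure is two simply-supported spans AB and BC.
Rotations at B on the released spans (each span's end-slope, ×1/EI):
  span AB: triangular load, peak 33: w₀L³/(45EI) = 91.67/EI
  span BC: point load 109.5 at a = 2.62: Pab(L + b)/(6LEI) = 52.66/EI
  span BC: point load 59 at a = 1.75: Pab(L + b)/(6LEI) = 45.17/EI
  relative rotation θ_0 = (91.67 + 97.83)/EI = 189.5/EI
A unit hogging moment at B produces rotation L₁/(3EI) + L₂/(3EI) = 2.833/EI.
Compatibility: M_B·(L₁+L₂)/(3EI) = θ_0, giving M_B = 66.88 kN·m (hogging).
Span AB, ΣM about A with M_B applied at B: R_B^{AB}·5 = 275 + 66.88, so R_B^{AB} = 68.38 kN and R_A = 82.5 − 68.38 = 14.12 kN.
Span BC, ΣM about C: R_B^{BC}·3.5 = 199.6 + 66.88, so R_B^{BC} = 76.14 kN and R_C = 168.5 − 76.14 = 92.36 kN.
R_B = 68.38 + 76.14 = 144.5 kN.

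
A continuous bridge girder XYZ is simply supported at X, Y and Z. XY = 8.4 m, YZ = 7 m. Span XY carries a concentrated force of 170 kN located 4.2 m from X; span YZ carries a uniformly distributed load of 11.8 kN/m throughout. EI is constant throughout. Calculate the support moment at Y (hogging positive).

Take M_Y as the redundant. Released structure: two simple spans XY and YZ with a hinge at Y.
End slopes at the hinge Y, treating each span as simply supported:
  span XY: point load 170 at a = 4.2: Pab(L + a)/(6LEI) = 749.7/EI
  span YZ: UDL 11.8: wL³/(24EI) = 168.6/EI
  relative rotation θ_0 = (749.7 + 168.6)/EI = 918.3/EI
A unit hogging moment at Y produces rotation L₁/(3EI) + L₂/(3EI) = 5.133/EI.
Slope continuity at Y: θ_0 = M_Y·5.133/EI, so M_Y = 918.3/5.133 = 178.9 kN·m (hogging).

M_Y = 178.9 kN·m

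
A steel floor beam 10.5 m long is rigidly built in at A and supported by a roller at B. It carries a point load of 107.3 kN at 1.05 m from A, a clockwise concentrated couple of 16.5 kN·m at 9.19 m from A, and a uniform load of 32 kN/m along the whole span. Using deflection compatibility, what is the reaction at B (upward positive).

Take the reaction at B as the redundant and release it; the primary structure is a cantilever fixed at A.
Downward deflection at the released point B due to the loads:
  point load 107.3 at a = 1.05: Pa²(3L − a)/(6EI) = 600.4/EI
  clockwise couple 16.5 at a = 9.19: M₀a(2L − a)/(2EI) = 895.4/EI
  UDL 32: wL⁴/(8EI) = 48620/EI
  δ_0 = 50116/EI
Flexibility coefficient — unit upward force at B: δ_{BB} = L³/(3EI) = 385.9/EI.
The prop prevents deflection at B: R_B = δ_0/δ_{BB} = 50116/385.9 = 129.9 kN.

R_B = 129.9 kN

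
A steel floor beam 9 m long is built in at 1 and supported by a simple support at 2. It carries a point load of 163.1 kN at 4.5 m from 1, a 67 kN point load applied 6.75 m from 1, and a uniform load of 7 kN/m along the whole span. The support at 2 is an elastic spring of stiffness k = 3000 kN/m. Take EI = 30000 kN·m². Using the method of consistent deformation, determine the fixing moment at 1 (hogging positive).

M_1 = 458.4 kN·m

Choose R_2 as the redundant. The primary structure is the cantilever fixed at 1.
Deflection at 2 on the released cantilever, summing each load's contribution:
  point load 163.1 at a = 4.5: Pa²(3L − a)/(6EI) = 12385/EI
  point load 67 at a = 6.75: Pa²(3L − a)/(6EI) = 10303/EI
  UDL 7: wL⁴/(8EI) = 5741/EI
  δ_0 = 28429/EI
Tip deflection under a unit load at 2: L³/(3EI) = 243/EI.
With EI = 30000 kN·m²: δ_0 = 0.94764 m and δ_{22} = 0.0081 m/kN.
Compatibility — the spring shortens by R_2/k under the reaction it provides: δ_0 − R_2·δ_{22} = R_2/k. With 1/k = 0.000333 m/kN, R_2 = δ_0 / (δ_{22} + 1/k) = 0.94764 / (0.0081 + 0.000333) = 112.4 kN.
Moment equilibrium about 1: M_1 = Σ(load moments about 1) − R_2·L = 1470 − 112.4×9 = 458.4 kN·m.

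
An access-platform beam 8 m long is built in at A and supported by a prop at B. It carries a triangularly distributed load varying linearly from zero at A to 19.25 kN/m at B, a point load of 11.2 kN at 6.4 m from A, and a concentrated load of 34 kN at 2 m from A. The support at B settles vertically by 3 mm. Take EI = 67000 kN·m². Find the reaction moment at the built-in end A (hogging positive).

Take the reaction at B as the redundant and release it; the primary structure is a cantilever fixed at A.
Deflection at B on the released cantilever, summing each load's contribution:
  triangular load, peak 19.25 at the free end: 11w₀L⁴/(120EI) = 7228/EI
  point load 11.2 at a = 6.4: Pa²(3L − a)/(6EI) = 1346/EI
  point load 34 at a = 2: Pa²(3L − a)/(6EI) = 498.7/EI
  δ_0 = 9072/EI
Flexibility coefficient — unit upward force at B: δ_{BB} = L³/(3EI) = 170.7/EI.
With EI = 67000 kN·m²: δ_0 = 0.1354 m and δ_{BB} = 0.002547 m/kN.
Compatibility — the beam at B must follow the support down by 0.003 m: δ_0 − R_B·δ_{BB} = 0.003, so R_B = (0.1354 − 0.003)/0.002547 = 51.98 kN.
Moment equilibrium about A: M_A = Σ(load moments about A) − R_B·L = 550.3 − 51.98×8 = 134.5 kN·m.

M_A = 134.5 kN·m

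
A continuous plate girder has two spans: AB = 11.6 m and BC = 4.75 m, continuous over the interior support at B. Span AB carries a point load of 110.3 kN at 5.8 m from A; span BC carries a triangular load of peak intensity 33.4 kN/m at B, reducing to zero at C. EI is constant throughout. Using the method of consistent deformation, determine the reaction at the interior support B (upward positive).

R_B = 162.9 kN

Take M_B as the redundant. Released structure: two simple spans AB and BC with a hinge at B.
Discontinuity in slope at B on the released structure — sum the simple-span end rotations:
  span AB: point load 110.3 at a = 5.8: Pab(L + a)/(6LEI) = 927.6/EI
  span BC: triangular load, peak 33.4: w₀L³/(45EI) = 79.55/EI
  relative rotation θ_0 = (927.6 + 79.55)/EI = 1007/EI
A unit hogging moment at B produces rotation L₁/(3EI) + L₂/(3EI) = 5.45/EI.
Compatibility: M_B·(L₁+L₂)/(3EI) = θ_0, giving M_B = 184.8 kN·m (hogging).
Span AB, ΣM about A with M_B applied at B: R_B^{AB}·11.6 = 639.7 + 184.8, so R_B^{AB} = 71.08 kN and R_A = 110.3 − 71.08 = 39.22 kN.
Span BC, ΣM about C: R_B^{BC}·4.75 = 251.2 + 184.8, so R_B^{BC} = 91.79 kN and R_C = 79.33 − 91.79 = -12.46 kN.
R_B = 71.08 + 91.79 = 162.9 kN.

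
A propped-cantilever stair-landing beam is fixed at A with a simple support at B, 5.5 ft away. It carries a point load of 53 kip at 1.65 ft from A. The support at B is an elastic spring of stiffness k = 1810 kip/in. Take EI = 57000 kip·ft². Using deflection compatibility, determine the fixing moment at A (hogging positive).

M_A = 53.63 kip·ft

Choose R_B as the redundant. The primary structure is the cantilever fixed at A.
Deflection at B on the released cantilever, summing each load's contribution:
  point load 53 at a = 1.65: Pa²(3L − a)/(6EI) = 357.1/EI
Tip deflection under a unit load at B: L³/(3EI) = 55.46/EI.
With EI = 57000 kip·ft²: δ_0 = 0.006265 ft and δ_{BB} = 0.000973 ft/kip.
Compatibility — the spring shortens by R_B/k under the reaction it provides: δ_0 − R_B·δ_{BB} = R_B/k. With 1/k = 1/(1810×12) ft/kip = 0.000046 ft/kip, R_B = δ_0 / (δ_{BB} + 1/k) = 0.006265 / (0.000973 + 0.000046) = 6.149 kip.
Moment equilibrium about A: M_A = Σ(load moments about A) − R_B·L = 87.45 − 6.149×5.5 = 53.63 kip·ft.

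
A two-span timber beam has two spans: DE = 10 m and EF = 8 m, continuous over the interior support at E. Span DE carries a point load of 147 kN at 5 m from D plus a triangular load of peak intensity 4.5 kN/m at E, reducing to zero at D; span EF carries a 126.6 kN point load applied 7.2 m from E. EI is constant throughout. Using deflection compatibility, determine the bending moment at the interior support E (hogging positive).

M_E = 192.1 kN·m

Release continuity at E by inserting a hinge; the redundant is the internal moment M_E. The primary structure is two simply-supported spans DE and EF.
Rotations at E on the released spans (each span's end-slope, ×1/EI):
  span DE: point load 147 at a = 5: Pab(L + a)/(6LEI) = 918.8/EI
  span DE: triangular load, peak 4.5: w₀L³/(45EI) = 100/EI
  span EF: point load 126.6 at a = 7.2: Pab(L + b)/(6LEI) = 133.7/EI
  relative rotation θ_0 = (1019 + 133.7)/EI = 1152/EI
A unit hogging moment at E produces rotation L₁/(3EI) + L₂/(3EI) = 6/EI.
Compatibility: M_E·(L₁+L₂)/(3EI) = θ_0, giving M_E = 192.1 kN·m (hogging).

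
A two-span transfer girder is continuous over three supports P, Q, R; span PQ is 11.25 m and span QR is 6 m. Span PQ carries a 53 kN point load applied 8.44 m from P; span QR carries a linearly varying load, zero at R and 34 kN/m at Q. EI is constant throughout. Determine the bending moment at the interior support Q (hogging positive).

M_Q = 92.15 kN·m

Take M_Q as the redundant. Released structure: two simple spans PQ and QR with a hinge at Q.
Discontinuity in slope at Q on the released structure — sum the simple-span end rotations:
  span PQ: point load 53 at a = 8.44: Pab(L + a)/(6LEI) = 366.7/EI
  span QR: triangular load, peak 34: w₀L³/(45EI) = 163.2/EI
  relative rotation θ_0 = (366.7 + 163.2)/EI = 529.9/EI
A unit hogging moment at Q produces rotation L₁/(3EI) + L₂/(3EI) = 5.75/EI.
Slope continuity at Q: θ_0 = M_Q·5.75/EI, so M_Q = 529.9/5.75 = 92.15 kN·m (hogging).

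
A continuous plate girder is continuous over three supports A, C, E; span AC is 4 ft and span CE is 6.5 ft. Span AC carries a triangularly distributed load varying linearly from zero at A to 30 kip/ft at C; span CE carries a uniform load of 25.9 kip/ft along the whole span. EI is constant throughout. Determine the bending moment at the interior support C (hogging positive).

Take M_C as the redundant. Released structure: two simple spans AC and CE with a hinge at C.
End slopes at the hinge C, treating each span as simply supported:
  span AC: triangular load, peak 30: w₀L³/(45EI) = 42.67/EI
  span CE: UDL 25.9: wL³/(24EI) = 296.4/EI
  relative rotation θ_0 = (42.67 + 296.4)/EI = 339/EI
A unit hogging moment at C produces rotation L₁/(3EI) + L₂/(3EI) = 3.5/EI.
Compatibility: M_C·(L₁+L₂)/(3EI) = θ_0, giving M_C = 96.87 kip·ft (hogging).

M_C = 96.87 kip·ft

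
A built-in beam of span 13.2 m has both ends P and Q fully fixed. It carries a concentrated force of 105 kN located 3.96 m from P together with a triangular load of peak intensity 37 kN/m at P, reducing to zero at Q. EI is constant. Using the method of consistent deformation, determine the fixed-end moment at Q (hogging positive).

M_Q = 302.2 kN·m

Take the two fixed-end moments M_P, M_Q as redundants; the released structure is the simple span PQ.
End rotations of the released simple span under the applied load (×1/EI):
  at P: point load 105 at a = 3.96: Pab(L + b)/(6LEI) = 1089/EI
  at Q: point load 105 at a = 3.96: Pab(L + a)/(6LEI) = 832.4/EI
  at P: triangular load, peak 37: w₀L³/(45EI) = 1891/EI
  at Q: triangular load, peak 37: 7w₀L³/(360EI) = 1655/EI
  θ_P0 = 2980/EI,  θ_Q0 = 2487/EI
Flexibility coefficients: a unit moment at one end gives L/(3EI) there and L/(6EI) at the far end, so f₁₁ = f₂₂ = 4.4/EI and f₁₂ = f₂₁ = 2.2/EI.
Compatibility — zero rotation at each built-in end:
  4.4 M_P + 2.2 M_Q = 2980
  2.2 M_P + 4.4 M_Q = 2487
Solving the pair gives M_P = 526.1 kN·m and M_Q = 302.2 kN·m (hogging).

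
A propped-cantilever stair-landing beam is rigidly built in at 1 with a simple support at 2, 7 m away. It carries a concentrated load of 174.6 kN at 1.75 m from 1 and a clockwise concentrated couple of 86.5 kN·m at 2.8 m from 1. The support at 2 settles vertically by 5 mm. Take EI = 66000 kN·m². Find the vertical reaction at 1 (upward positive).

R_1 = 150.6 kN

Take the reaction at 2 as the redundant and release it; the primary structure is a cantilever fixed at 1.
Downward deflection at the released point 2 due to the loads:
  point load 174.6 at a = 1.75: Pa²(3L − a)/(6EI) = 1716/EI
  clockwise couple 86.5 at a = 2.8: M₀a(2L − a)/(2EI) = 1356/EI
  δ_0 = 3072/EI
Tip deflection under a unit load at 2: L³/(3EI) = 114.3/EI.
With EI = 66000 kN·m²: δ_0 = 0.046543 m and δ_{22} = 0.001732 m/kN.
Compatibility — the beam at 2 must follow the support down by 0.005 m: δ_0 − R_2·δ_{22} = 0.005, so R_2 = (0.046543 − 0.005)/0.001732 = 23.98 kN.
Vertical equilibrium: R_1 = ΣP − R_2 = 174.6 − 23.98 = 150.6 kN.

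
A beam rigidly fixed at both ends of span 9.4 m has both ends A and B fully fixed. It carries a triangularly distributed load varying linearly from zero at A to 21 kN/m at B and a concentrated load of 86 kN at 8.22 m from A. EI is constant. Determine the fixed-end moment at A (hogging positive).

M_A = 72.99 kN·m

Release both end moments; the primary structure is a simply-supported span AB with redundants M_A and M_B.
On the primary (simply-supported) span, the end slopes from the loading are:
  at A: triangular load, peak 21: 7w₀L³/(360EI) = 339.2/EI
  at B: triangular load, peak 21: w₀L³/(45EI) = 387.6/EI
  at A: point load 86 at a = 8.22: Pab(L + b)/(6LEI) = 156.5/EI
  at B: point load 86 at a = 8.22: Pab(L + a)/(6LEI) = 260.6/EI
  θ_A0 = 495.6/EI,  θ_B0 = 648.2/EI
Flexibility coefficients: a unit moment at one end gives L/(3EI) there and L/(6EI) at the far end, so f₁₁ = f₂₂ = 3.133/EI and f₁₂ = f₂₁ = 1.567/EI.
Compatibility — zero rotation at each built-in end:
  3.133 M_A + 1.567 M_B = 495.6
  1.567 M_A + 3.133 M_B = 648.2
Solving the pair gives M_A = 72.99 kN·m and M_B = 170.4 kN·m (hogging).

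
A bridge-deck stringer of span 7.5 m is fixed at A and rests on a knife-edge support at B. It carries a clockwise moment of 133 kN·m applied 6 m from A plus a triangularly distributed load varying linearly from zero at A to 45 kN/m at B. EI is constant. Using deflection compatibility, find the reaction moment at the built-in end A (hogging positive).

M_A = 89.14 kN·m

Release the roller at B. Primary structure: cantilever fixed at A.
Downward deflection at the released point B due to the loads:
  clockwise couple 133 at a = 6: M₀a(2L − a)/(2EI) = 3591/EI
  triangular load, peak 45 at the free end: 11w₀L⁴/(120EI) = 13052/EI
  δ_0 = 16643/EI
Tip deflection under a unit load at B: L³/(3EI) = 140.6/EI.
The prop prevents deflection at B: R_B = δ_0/δ_{BB} = 16643/140.6 = 118.3 kN.
Moment equilibrium about A: M_A = Σ(load moments about A) − R_B·L = 976.8 − 118.3×7.5 = 89.14 kN·m.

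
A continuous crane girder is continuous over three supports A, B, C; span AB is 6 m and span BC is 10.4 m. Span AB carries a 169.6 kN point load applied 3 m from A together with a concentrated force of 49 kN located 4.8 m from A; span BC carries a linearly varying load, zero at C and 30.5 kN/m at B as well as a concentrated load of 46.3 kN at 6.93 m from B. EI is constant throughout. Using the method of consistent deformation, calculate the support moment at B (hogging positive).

Take M_B as the redundant. Released structure: two simple spans AB and BC with a hinge at B.
Discontinuity in slope at B on the released structure — sum the simple-span end rotations:
  span AB: point load 169.6 at a = 3: Pab(L + a)/(6LEI) = 381.6/EI
  span AB: point load 49 at a = 4.8: Pab(L + a)/(6LEI) = 84.67/EI
  span BC: triangular load, peak 30.5: w₀L³/(45EI) = 762.4/EI
  span BC: point load 46.3 at a = 6.93: Pab(L + b)/(6LEI) = 247.5/EI
  relative rotation θ_0 = (466.3 + 1010)/EI = 1476/EI
A unit hogging moment at B produces rotation L₁/(3EI) + L₂/(3EI) = 5.467/EI.
Slope continuity at B: θ_0 = M_B·5.467/EI, so M_B = 1476/5.467 = 270 kN·m (hogging).

M_B = 270 kN·m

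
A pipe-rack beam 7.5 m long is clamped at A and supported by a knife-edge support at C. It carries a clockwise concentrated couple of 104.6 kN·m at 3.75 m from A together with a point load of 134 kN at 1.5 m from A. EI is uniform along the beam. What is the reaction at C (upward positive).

Release the roller at C. Primary structure: cantilever fixed at A.
Free-end deflection of the primary structure under the applied loading (downward +):
  clockwise couple 104.6 at a = 3.75: M₀a(2L − a)/(2EI) = 2206/EI
  point load 134 at a = 1.5: Pa²(3L − a)/(6EI) = 1055/EI
  δ_0 = 3262/EI
Tip deflection under a unit load at C: L³/(3EI) = 140.6/EI.
Compatibility at C: δ_0 − R_C·δ_{CC} = 0, so R_C = 3262/140.6 = 23.19 kN.

R_C = 23.19 kN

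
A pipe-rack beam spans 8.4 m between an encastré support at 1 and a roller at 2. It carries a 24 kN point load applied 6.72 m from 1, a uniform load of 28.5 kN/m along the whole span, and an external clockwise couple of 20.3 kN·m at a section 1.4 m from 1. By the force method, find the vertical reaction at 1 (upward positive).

Remove the prop at 2; the released (primary) structure is a cantilever built in at 1.
Primary-structure tip deflection at 2 by superposition:
  point load 24 at a = 6.72: Pa²(3L − a)/(6EI) = 3338/EI
  UDL 28.5: wL⁴/(8EI) = 17737/EI
  clockwise couple 20.3 at a = 1.4: M₀a(2L − a)/(2EI) = 218.8/EI
  δ_0 = 21294/EI
Tip deflection under a unit load at 2: L³/(3EI) = 197.6/EI.
Compatibility at 2: δ_0 − R_2·δ_{22} = 0, so R_2 = 21294/197.6 = 107.8 kN.
Vertical equilibrium: R_1 = ΣP − R_2 = 263.4 − 107.8 = 155.6 kN.

R_1 = 155.6 kN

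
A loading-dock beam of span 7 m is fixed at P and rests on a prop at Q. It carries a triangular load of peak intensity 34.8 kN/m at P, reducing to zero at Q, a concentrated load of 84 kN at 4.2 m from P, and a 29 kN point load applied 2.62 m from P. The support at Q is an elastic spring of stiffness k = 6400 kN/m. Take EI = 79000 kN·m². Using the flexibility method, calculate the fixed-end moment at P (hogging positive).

Take the reaction at Q as the redundant and release it; the primary structure is a cantilever fixed at P.
Deflection at Q on the released cantilever, summing each load's contribution:
  triangular load, peak 34.8 at the fixed end: w₀L⁴/(30EI) = 2785/EI
  point load 84 at a = 4.2: Pa²(3L − a)/(6EI) = 4149/EI
  point load 29 at a = 2.62: Pa²(3L − a)/(6EI) = 609.8/EI
  δ_0 = 7544/EI
Flexibility coefficient — unit upward force at Q: δ_{QQ} = L³/(3EI) = 114.3/EI.
With EI = 79000 kN·m²: δ_0 = 0.095492 m and δ_{QQ} = 0.001447 m/kN.
Compatibility — the spring shortens by R_Q/k under the reaction it provides: δ_0 − R_Q·δ_{QQ} = R_Q/k. With 1/k = 0.000156 m/kN, R_Q = δ_0 / (δ_{QQ} + 1/k) = 0.095492 / (0.001447 + 0.000156) = 59.55 kN.
Moment equilibrium about P: M_P = Σ(load moments about P) − R_Q·L = 713 − 59.55×7 = 296.1 kN·m.

M_P = 296.1 kN·m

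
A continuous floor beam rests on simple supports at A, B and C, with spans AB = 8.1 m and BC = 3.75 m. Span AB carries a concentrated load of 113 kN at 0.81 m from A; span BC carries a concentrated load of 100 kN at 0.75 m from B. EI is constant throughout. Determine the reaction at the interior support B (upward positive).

R_B = 110 kN

Insert a hinge at B; M_B is the redundant, and each span becomes simply supported.
Discontinuity in slope at B on the released structure — sum the simple-span end rotations:
  span AB: point load 113 at a = 0.81: Pab(L + a)/(6LEI) = 122.3/EI
  span BC: point load 100 at a = 0.75: Pab(L + b)/(6LEI) = 67.5/EI
  relative rotation θ_0 = (122.3 + 67.5)/EI = 189.8/EI
A unit hogging moment at B produces rotation L₁/(3EI) + L₂/(3EI) = 3.95/EI.
Compatibility: M_B·(L₁+L₂)/(3EI) = θ_0, giving M_B = 48.06 kN·m (hogging).
Span AB, ΣM about A with M_B applied at B: R_B^{AB}·8.1 = 91.53 + 48.06, so R_B^{AB} = 17.23 kN and R_A = 113 − 17.23 = 95.77 kN.
Span BC, ΣM about C: R_B^{BC}·3.75 = 300 + 48.06, so R_B^{BC} = 92.82 kN and R_C = 100 − 92.82 = 7.184 kN.
R_B = 17.23 + 92.82 = 110 kN.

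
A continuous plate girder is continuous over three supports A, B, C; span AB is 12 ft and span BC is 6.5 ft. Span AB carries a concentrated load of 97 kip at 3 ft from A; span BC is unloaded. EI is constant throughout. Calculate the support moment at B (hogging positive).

Insert a hinge at B; M_B is the redundant, and each span becomes simply supported.
Discontinuity in slope at B on the released structure — sum the simple-span end rotations:
  span AB: point load 97 at a = 3: Pab(L + a)/(6LEI) = 545.6/EI
  relative rotation θ_0 = (545.6 + 0)/EI = 545.6/EI
A unit hogging moment at B produces rotation L₁/(3EI) + L₂/(3EI) = 6.167/EI.
Compatibility: M_B·(L₁+L₂)/(3EI) = θ_0, giving M_B = 88.48 kip·ft (hogging).

M_B = 88.48 kip·ft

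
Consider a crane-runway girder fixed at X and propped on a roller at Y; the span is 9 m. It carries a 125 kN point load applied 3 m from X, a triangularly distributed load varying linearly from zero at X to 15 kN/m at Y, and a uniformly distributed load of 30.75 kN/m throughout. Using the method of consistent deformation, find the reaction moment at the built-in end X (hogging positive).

Remove the prop at Y; the released (primary) structure is a cantilever built in at X.
Downward deflection at the released point Y due to the loads:
  point load 125 at a = 3: Pa²(3L − a)/(6EI) = 4500/EI
  triangular load, peak 15 at the free end: 11w₀L⁴/(120EI) = 9021/EI
  UDL 30.75: wL⁴/(8EI) = 25219/EI
  δ_0 = 38740/EI
Flexibility coefficient — unit upward force at Y: δ_{YY} = L³/(3EI) = 243/EI.
Compatibility at Y: δ_0 − R_Y·δ_{YY} = 0, so R_Y = 38740/243 = 159.4 kN.
Moment equilibrium about X: M_X = Σ(load moments about X) − R_Y·L = 2025 − 159.4×9 = 590.6 kN·m.

M_X = 590.6 kN·m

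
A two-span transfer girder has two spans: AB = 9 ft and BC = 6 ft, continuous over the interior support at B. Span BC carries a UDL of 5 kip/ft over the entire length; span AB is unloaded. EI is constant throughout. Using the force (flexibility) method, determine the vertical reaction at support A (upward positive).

R_A = -1 kip

Insert a hinge at B; M_B is the redundant, and each span becomes simply supported.
End slopes at the hinge B, treating each span as simply supported:
  span BC: UDL 5: wL³/(24EI) = 45/EI
  relative rotation θ_0 = (0 + 45)/EI = 45/EI
A unit hogging moment at B produces rotation L₁/(3EI) + L₂/(3EI) = 5/EI.
Slope continuity at B: θ_0 = M_B·5/EI, so M_B = 45/5 = 9 kip·ft (hogging).
Span AB, ΣM about A with M_B applied at B: R_B^{AB}·9 = 0 + 9, so R_B^{AB} = 1 kip and R_A = 0 − 1 = -1 kip.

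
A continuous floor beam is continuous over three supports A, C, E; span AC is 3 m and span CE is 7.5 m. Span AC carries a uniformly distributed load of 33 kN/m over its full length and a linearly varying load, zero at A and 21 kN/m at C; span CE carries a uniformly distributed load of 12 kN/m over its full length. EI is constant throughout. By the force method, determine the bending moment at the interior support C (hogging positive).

M_C = 74.47 kN·m

Insert a hinge at C; M_C is the redundant, and each span becomes simply supported.
End slopes at the hinge C, treating each span as simply supported:
  span AC: UDL 33: wL³/(24EI) = 37.12/EI
  span AC: triangular load, peak 21: w₀L³/(45EI) = 12.6/EI
  span CE: UDL 12: wL³/(24EI) = 210.9/EI
  relative rotation θ_0 = (49.73 + 210.9)/EI = 260.7/EI
A unit hogging moment at C produces rotation L₁/(3EI) + L₂/(3EI) = 3.5/EI.
Compatibility: M_C·(L₁+L₂)/(3EI) = θ_0, giving M_C = 74.47 kN·m (hogging).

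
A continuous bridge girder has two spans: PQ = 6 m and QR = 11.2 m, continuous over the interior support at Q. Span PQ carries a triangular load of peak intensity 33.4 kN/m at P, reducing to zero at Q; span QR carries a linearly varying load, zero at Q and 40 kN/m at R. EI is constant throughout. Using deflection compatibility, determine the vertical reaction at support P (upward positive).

Release continuity at Q by inserting a hinge; the redundant is the internal moment M_Q. The primary structure is two simply-supported spans PQ and QR.
Discontinuity in slope at Q on the released structure — sum the simple-span end rotations:
  span PQ: triangular load, peak 33.4: 7w₀L³/(360EI) = 140.3/EI
  span QR: triangular load, peak 40: 7w₀L³/(360EI) = 1093/EI
  relative rotation θ_0 = (140.3 + 1093)/EI = 1233/EI
A unit hogging moment at Q produces rotation L₁/(3EI) + L₂/(3EI) = 5.733/EI.
Compatibility: M_Q·(L₁+L₂)/(3EI) = θ_0, giving M_Q = 215.1 kN·m (hogging).
Span PQ, ΣM about P with M_Q applied at Q: R_Q^{PQ}·6 = 200.4 + 215.1, so R_Q^{PQ} = 69.24 kN and R_P = 100.2 − 69.24 = 30.96 kN.

R_P = 30.96 kN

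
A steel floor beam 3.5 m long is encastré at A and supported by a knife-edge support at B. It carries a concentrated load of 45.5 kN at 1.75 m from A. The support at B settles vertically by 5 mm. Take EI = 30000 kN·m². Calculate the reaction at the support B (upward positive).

Release the roller at B. Primary structure: cantilever fixed at A.
Deflection at B on the released cantilever, summing each load's contribution:
  point load 45.5 at a = 1.75: Pa²(3L − a)/(6EI) = 203.2/EI
Tip deflection under a unit load at B: L³/(3EI) = 14.29/EI.
With EI = 30000 kN·m²: δ_0 = 0.006774 m and δ_{BB} = 0.000476 m/kN.
Compatibility — the beam at B must follow the support down by 0.005 m: δ_0 − R_B·δ_{BB} = 0.005, so R_B = (0.006774 − 0.005)/0.000476 = 3.723 kN.

R_B = 3.723 kN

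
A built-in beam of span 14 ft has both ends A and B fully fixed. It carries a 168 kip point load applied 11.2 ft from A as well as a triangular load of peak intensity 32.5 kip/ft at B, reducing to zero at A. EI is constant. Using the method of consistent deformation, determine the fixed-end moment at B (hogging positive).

Take the two fixed-end moments M_A, M_B as redundants; the released structure is the simple span AB.
End rotations of the released simple span under the applied load (×1/EI):
  at A: point load 168 at a = 11.2: Pab(L + b)/(6LEI) = 1054/EI
  at B: point load 168 at a = 11.2: Pab(L + a)/(6LEI) = 1581/EI
  at A: triangular load, peak 32.5: 7w₀L³/(360EI) = 1734/EI
  at B: triangular load, peak 32.5: w₀L³/(45EI) = 1982/EI
  θ_A0 = 2788/EI,  θ_B0 = 3562/EI
Flexibility coefficients: a unit moment at one end gives L/(3EI) there and L/(6EI) at the far end, so f₁₁ = f₂₂ = 4.667/EI and f₁₂ = f₂₁ = 2.333/EI.
Compatibility — zero rotation at each built-in end:
  4.667 M_A + 2.333 M_B = 2788
  2.333 M_A + 4.667 M_B = 3562
Solving the pair gives M_A = 287.6 kip·ft and M_B = 619.6 kip·ft (hogging).

M_B = 619.6 kip·ft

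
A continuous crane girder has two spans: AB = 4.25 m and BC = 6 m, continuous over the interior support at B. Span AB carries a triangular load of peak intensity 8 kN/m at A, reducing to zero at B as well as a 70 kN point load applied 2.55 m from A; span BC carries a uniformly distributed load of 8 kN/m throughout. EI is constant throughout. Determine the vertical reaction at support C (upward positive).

Insert a hinge at B; M_B is the redundant, and each span becomes simply supported.
Discontinuity in slope at B on the released structure — sum the simple-span end rotations:
  span AB: triangular load, peak 8: 7w₀L³/(360EI) = 11.94/EI
  span AB: point load 70 at a = 2.55: Pab(L + a)/(6LEI) = 80.92/EI
  span BC: UDL 8: wL³/(24EI) = 72/EI
  relative rotation θ_0 = (92.86 + 72)/EI = 164.9/EI
A unit hogging moment at B produces rotation L₁/(3EI) + L₂/(3EI) = 3.417/EI.
Slope continuity at B: θ_0 = M_B·3.417/EI, so M_B = 164.9/3.417 = 48.25 kN·m (hogging).
Span BC, ΣM about C: R_B^{BC}·6 = 144 + 48.25, so R_B^{BC} = 32.04 kN and R_C = 48 − 32.04 = 15.96 kN.

R_C = 15.96 kN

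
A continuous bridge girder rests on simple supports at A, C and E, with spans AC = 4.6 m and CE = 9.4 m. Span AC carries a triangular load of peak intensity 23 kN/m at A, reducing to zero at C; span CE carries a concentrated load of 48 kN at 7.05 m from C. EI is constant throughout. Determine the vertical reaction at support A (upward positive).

Insert a hinge at C; M_C is the redundant, and each span becomes simply supported.
Rotations at C on the released spans (each span's end-slope, ×1/EI):
  span AC: triangular load, peak 23: 7w₀L³/(360EI) = 43.53/EI
  span CE: point load 48 at a = 7.05: Pab(L + b)/(6LEI) = 165.7/EI
  relative rotation θ_0 = (43.53 + 165.7)/EI = 209.2/EI
A unit hogging moment at C produces rotation L₁/(3EI) + L₂/(3EI) = 4.667/EI.
Slope continuity at C: θ_0 = M_C·4.667/EI, so M_C = 209.2/4.667 = 44.83 kN·m (hogging).
Span AC, ΣM about A with M_C applied at C: R_C^{AC}·4.6 = 81.11 + 44.83, so R_C^{AC} = 27.38 kN and R_A = 52.9 − 27.38 = 25.52 kN.

R_A = 25.52 kN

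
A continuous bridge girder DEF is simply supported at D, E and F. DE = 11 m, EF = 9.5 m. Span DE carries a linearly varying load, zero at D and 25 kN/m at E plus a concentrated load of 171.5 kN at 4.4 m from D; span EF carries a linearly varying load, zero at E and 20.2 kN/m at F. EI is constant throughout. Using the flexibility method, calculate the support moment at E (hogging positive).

M_E = 327.6 kN·m

Take M_E as the redundant. Released structure: two simple spans DE and EF with a hinge at E.
Rotations at E on the released spans (each span's end-slope, ×1/EI):
  span DE: triangular load, peak 25: w₀L³/(45EI) = 739.4/EI
  span DE: point load 171.5 at a = 4.4: Pab(L + a)/(6LEI) = 1162/EI
  span EF: triangular load, peak 20.2: 7w₀L³/(360EI) = 336.8/EI
  relative rotation θ_0 = (1902 + 336.8)/EI = 2238/EI
A unit hogging moment at E produces rotation L₁/(3EI) + L₂/(3EI) = 6.833/EI.
Slope continuity at E: θ_0 = M_E·6.833/EI, so M_E = 2238/6.833 = 327.6 kN·m (hogging).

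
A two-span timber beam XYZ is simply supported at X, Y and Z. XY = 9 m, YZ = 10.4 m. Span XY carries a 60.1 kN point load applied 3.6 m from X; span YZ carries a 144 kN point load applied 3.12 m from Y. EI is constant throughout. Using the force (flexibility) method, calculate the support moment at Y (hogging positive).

Insert a hinge at Y; M_Y is the redundant, and each span becomes simply supported.
End slopes at the hinge Y, treating each span as simply supported:
  span XY: point load 60.1 at a = 3.6: Pab(L + a)/(6LEI) = 272.6/EI
  span YZ: point load 144 at a = 3.12: Pab(L + b)/(6LEI) = 926.7/EI
  relative rotation θ_0 = (272.6 + 926.7)/EI = 1199/EI
A unit hogging moment at Y produces rotation L₁/(3EI) + L₂/(3EI) = 6.467/EI.
Compatibility: M_Y·(L₁+L₂)/(3EI) = θ_0, giving M_Y = 185.5 kN·m (hogging).

M_Y = 185.5 kN·m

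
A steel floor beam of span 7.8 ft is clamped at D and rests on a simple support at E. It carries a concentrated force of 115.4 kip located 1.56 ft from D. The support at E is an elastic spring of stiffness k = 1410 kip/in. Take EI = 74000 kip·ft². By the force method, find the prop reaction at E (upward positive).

Take the reaction at E as the redundant and release it; the primary structure is a cantilever fixed at D.
Primary-structure tip deflection at E by superposition:
  point load 115.4 at a = 1.56: Pa²(3L − a)/(6EI) = 1022/EI
Flexibility coefficient — unit upward force at E: δ_{EE} = L³/(3EI) = 158.2/EI.
With EI = 74000 kip·ft²: δ_0 = 0.013814 ft and δ_{EE} = 0.002138 ft/kip.
Compatibility — the spring shortens by R_E/k under the reaction it provides: δ_0 − R_E·δ_{EE} = R_E/k. With 1/k = 1/(1410×12) ft/kip = 0.000059 ft/kip, R_E = δ_0 / (δ_{EE} + 1/k) = 0.013814 / (0.002138 + 0.000059) = 6.289 kip.

R_E = 6.289 kip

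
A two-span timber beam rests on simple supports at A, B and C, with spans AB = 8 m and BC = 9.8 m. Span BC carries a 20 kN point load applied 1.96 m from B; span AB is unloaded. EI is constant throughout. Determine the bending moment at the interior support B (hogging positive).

Take M_B as the redundant. Released structure: two simple spans AB and BC with a hinge at B.
Discontinuity in slope at B on the released structure — sum the simple-span end rotations:
  span BC: point load 20 at a = 1.96: Pab(L + b)/(6LEI) = 92.2/EI
  relative rotation θ_0 = (0 + 92.2)/EI = 92.2/EI
A unit hogging moment at B produces rotation L₁/(3EI) + L₂/(3EI) = 5.933/EI.
Compatibility: M_B·(L₁+L₂)/(3EI) = θ_0, giving M_B = 15.54 kN·m (hogging).

M_B = 15.54 kN·m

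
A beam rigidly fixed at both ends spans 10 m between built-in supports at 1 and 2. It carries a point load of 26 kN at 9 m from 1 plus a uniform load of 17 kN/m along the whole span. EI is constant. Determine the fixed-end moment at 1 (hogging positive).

Take the two fixed-end moments M_1, M_2 as redundants; the released structure is the simple span 12.
On the primary (simply-supported) span, the end slopes from the loading are:
  at 1: point load 26 at a = 9: Pab(L + b)/(6LEI) = 42.9/EI
  at 2: point load 26 at a = 9: Pab(L + a)/(6LEI) = 74.1/EI
  at 1: UDL 17: wL³/(24EI) = 708.3/EI
  at 2: UDL 17: wL³/(24EI) = 708.3/EI
  θ_10 = 751.2/EI,  θ_20 = 782.4/EI
Flexibility coefficients: a unit moment at one end gives L/(3EI) there and L/(6EI) at the far end, so f₁₁ = f₂₂ = 3.333/EI and f₁₂ = f₂₁ = 1.667/EI.
Compatibility — zero rotation at each built-in end:
  3.333 M_1 + 1.667 M_2 = 751.2
  1.667 M_1 + 3.333 M_2 = 782.4
Solving the pair gives M_1 = 144 kN·m and M_2 = 162.7 kN·m (hogging).

M_1 = 144 kN·m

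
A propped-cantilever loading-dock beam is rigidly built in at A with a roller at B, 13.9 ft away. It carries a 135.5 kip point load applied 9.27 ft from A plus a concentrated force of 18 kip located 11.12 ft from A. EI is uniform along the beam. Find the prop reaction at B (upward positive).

Choose R_B as the redundant. The primary structure is the cantilever fixed at A.
Free-end deflection of the primary structure under the applied loading (downward +):
  point load 135.5 at a = 9.27: Pa²(3L − a)/(6EI) = 62935/EI
  point load 18 at a = 11.12: Pa²(3L − a)/(6EI) = 11344/EI
  δ_0 = 74279/EI
Flexibility coefficient — unit upward force at B: δ_{BB} = L³/(3EI) = 895.2/EI.
The prop prevents deflection at B: R_B = δ_0/δ_{BB} = 74279/895.2 = 82.97 kip.

R_B = 82.97 kip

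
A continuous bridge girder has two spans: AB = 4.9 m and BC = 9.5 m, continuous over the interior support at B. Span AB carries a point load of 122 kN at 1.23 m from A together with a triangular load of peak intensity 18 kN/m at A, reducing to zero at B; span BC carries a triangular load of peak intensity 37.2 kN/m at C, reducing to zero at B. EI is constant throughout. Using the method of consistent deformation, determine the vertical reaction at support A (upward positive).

Take M_B as the redundant. Released structure: two simple spans AB and BC with a hinge at B.
Rotations at B on the released spans (each span's end-slope, ×1/EI):
  span AB: point load 122 at a = 1.23: Pab(L + a)/(6LEI) = 114.8/EI
  span AB: triangular load, peak 18: 7w₀L³/(360EI) = 41.18/EI
  span BC: triangular load, peak 37.2: 7w₀L³/(360EI) = 620.2/EI
  relative rotation θ_0 = (156 + 620.2)/EI = 776.2/EI
A unit hogging moment at B produces rotation L₁/(3EI) + L₂/(3EI) = 4.8/EI.
Slope continuity at B: θ_0 = M_B·4.8/EI, so M_B = 776.2/4.8 = 161.7 kN·m (hogging).
Span AB, ΣM about A with M_B applied at B: R_B^{AB}·4.9 = 222.1 + 161.7, so R_B^{AB} = 78.33 kN and R_A = 166.1 − 78.33 = 87.77 kN.

R_A = 87.77 kN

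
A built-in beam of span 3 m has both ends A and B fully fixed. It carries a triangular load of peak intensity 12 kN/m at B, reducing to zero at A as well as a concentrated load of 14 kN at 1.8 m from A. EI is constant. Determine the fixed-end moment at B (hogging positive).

Release both end moments; the primary structure is a simply-supported span AB with redundants M_A and M_B.
End rotations of the released simple span under the applied load (×1/EI):
  at A: triangular load, peak 12: 7w₀L³/(360EI) = 6.3/EI
  at B: triangular load, peak 12: w₀L³/(45EI) = 7.2/EI
  at A: point load 14 at a = 1.8: Pab(L + b)/(6LEI) = 7.056/EI
  at B: point load 14 at a = 1.8: Pab(L + a)/(6LEI) = 8.064/EI
  θ_A0 = 13.36/EI,  θ_B0 = 15.26/EI
Flexibility coefficients: a unit moment at one end gives L/(3EI) there and L/(6EI) at the far end, so f₁₁ = f₂₂ = 1/EI and f₁₂ = f₂₁ = 0.5/EI.
Compatibility — zero rotation at each built-in end:
  1 M_A + 0.5 M_B = 13.36
  0.5 M_A + 1 M_B = 15.26
Solving the pair gives M_A = 7.632 kN·m and M_B = 11.45 kN·m (hogging).

M_B = 11.45 kN·m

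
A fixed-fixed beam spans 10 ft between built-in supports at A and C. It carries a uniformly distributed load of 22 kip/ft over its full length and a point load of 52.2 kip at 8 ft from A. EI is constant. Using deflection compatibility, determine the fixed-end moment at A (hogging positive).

M_A = 200 kip·ft

Take the two fixed-end moments M_A, M_C as redundants; the released structure is the simple span AC.
Simple-span end rotations at A and C under the given loads:
  at A: UDL 22: wL³/(24EI) = 916.7/EI
  at C: UDL 22: wL³/(24EI) = 916.7/EI
  at A: point load 52.2 at a = 8: Pab(L + b)/(6LEI) = 167/EI
  at C: point load 52.2 at a = 8: Pab(L + a)/(6LEI) = 250.6/EI
  θ_A0 = 1084/EI,  θ_C0 = 1167/EI
Flexibility coefficients: a unit moment at one end gives L/(3EI) there and L/(6EI) at the far end, so f₁₁ = f₂₂ = 3.333/EI and f₁₂ = f₂₁ = 1.667/EI.
Compatibility — zero rotation at each built-in end:
  3.333 M_A + 1.667 M_C = 1084
  1.667 M_A + 3.333 M_C = 1167
Solving the pair gives M_A = 200 kip·ft and M_C = 250.1 kip·ft (hogging).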